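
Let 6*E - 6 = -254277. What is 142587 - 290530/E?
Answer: 12085827419/84757 ≈ 1.4259e+5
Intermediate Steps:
E = -84757/2 (E = 1 + (⅙)*(-254277) = 1 - 84759/2 = -84757/2 ≈ -42379.)
142587 - 290530/E = 142587 - 290530/(-84757/2) = 142587 - 290530*(-2/84757) = 142587 + 581060/84757 = 12085827419/84757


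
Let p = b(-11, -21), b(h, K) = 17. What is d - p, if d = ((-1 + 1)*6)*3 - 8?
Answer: -25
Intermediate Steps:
p = 17
d = -8 (d = (0*6)*3 - 8 = 0*3 - 8 = 0 - 8 = -8)
d - p = -8 - 1*17 = -8 - 17 = -25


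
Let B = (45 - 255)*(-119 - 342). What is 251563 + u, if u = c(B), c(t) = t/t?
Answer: 251564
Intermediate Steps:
B = 96810 (B = -210*(-461) = 96810)
c(t) = 1
u = 1
251563 + u = 251563 + 1 = 251564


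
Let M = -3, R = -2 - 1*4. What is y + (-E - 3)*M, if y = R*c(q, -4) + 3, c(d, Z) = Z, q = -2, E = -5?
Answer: 21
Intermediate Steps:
R = -6 (R = -2 - 4 = -6)
y = 27 (y = -6*(-4) + 3 = 24 + 3 = 27)
y + (-E - 3)*M = 27 + (-1*(-5) - 3)*(-3) = 27 + (5 - 3)*(-3) = 27 + 2*(-3) = 27 - 6 = 21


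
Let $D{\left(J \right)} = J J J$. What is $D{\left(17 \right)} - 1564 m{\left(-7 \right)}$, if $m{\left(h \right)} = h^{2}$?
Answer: $-71723$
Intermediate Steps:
$D{\left(J \right)} = J^{3}$ ($D{\left(J \right)} = J^{2} J = J^{3}$)
$D{\left(17 \right)} - 1564 m{\left(-7 \right)} = 17^{3} - 1564 \left(-7\right)^{2} = 4913 - 76636 = -71723$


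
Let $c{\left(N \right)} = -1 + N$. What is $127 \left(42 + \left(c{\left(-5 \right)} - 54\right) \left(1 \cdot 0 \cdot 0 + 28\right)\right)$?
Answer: $-208026$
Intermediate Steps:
$127 \left(42 + \left(c{\left(-5 \right)} - 54\right) \left(1 \cdot 0 \cdot 0 + 28\right)\right) = 127 \left(42 + \left(\left(-1 - 5\right) - 54\right) \left(1 \cdot 0 \cdot 0 + 28\right)\right) = 127 \left(42 + \left(-6 - 54\right) \left(0 \cdot 0 + 28\right)\right) = 127 \left(42 - 60 \left(0 + 28\right)\right) = 127 \left(42 - 1680\right) = 127 \left(-1638\right) = -208026$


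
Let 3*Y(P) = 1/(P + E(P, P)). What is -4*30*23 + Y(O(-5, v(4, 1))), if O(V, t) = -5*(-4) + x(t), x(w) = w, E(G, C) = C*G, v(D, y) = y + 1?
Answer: -4189679/1518 ≈ -2760.0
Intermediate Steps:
v(D, y) = 1 + y
O(V, t) = 20 + t (O(V, t) = -5*(-4) + t = 20 + t)
Y(P) = 1/(3*(P + P**2)) (Y(P) = 1/(3*(P + P*P)) = 1/(3*(P + P**2)))
-4*30*23 + Y(O(-5, v(4, 1))) = -4*30*23 + 1/(3*(20 + (1 + 1))*(1 + (20 + (1 + 1)))) = -120*23 + 1/(3*(20 + 2)*(1 + (20 + 2))) = -2760 + (1/3)/(22*(1 + 22)) = -2760 + (1/3)*(1/22)/23 = -2760 + (1/3)*(1/22)*(1/23) = -2760 + 1/1518 = -4189679/1518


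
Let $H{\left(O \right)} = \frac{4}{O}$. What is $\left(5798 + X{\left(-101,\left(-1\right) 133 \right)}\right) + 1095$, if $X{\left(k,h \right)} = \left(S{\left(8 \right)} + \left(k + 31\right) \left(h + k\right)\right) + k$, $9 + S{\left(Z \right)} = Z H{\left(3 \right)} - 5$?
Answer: $\frac{69506}{3} \approx 23169.0$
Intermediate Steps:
$S{\left(Z \right)} = -14 + \frac{4 Z}{3}$ ($S{\left(Z \right)} = -9 + \left(Z \frac{4}{3} - 5\right) = -9 + \left(\frac{4 Z}{3} - 5\right) = -9 + \left(-5 + \frac{4 Z}{3}\right) = -14 + \frac{4 Z}{3}$)
$X{\left(k,h \right)} = - \frac{10}{3} + k + \left(31 + k\right) \left(h + k\right)$ ($X{\left(k,h \right)} = \left(\left(-14 + \frac{4}{3} \cdot 8\right) + \left(k + 31\right) \left(h + k\right)\right) + k = \left(\left(-14 + \frac{32}{3}\right) + \left(31 + k\right) \left(h + k\right)\right) + k = \left(- \frac{10}{3} + \left(31 + k\right) \left(h + k\right)\right) + k = - \frac{10}{3} + k + \left(31 + k\right) \left(h + k\right)$)
$\left(5798 + X{\left(-101,\left(-1\right) 133 \right)}\right) + 1095 = \left(5798 + \left(- \frac{10}{3} + \left(-101\right)^{2} + 31 \left(\left(-1\right) 133\right) + 32 \left(-101\right) + \left(-1\right) 133 \left(-101\right)\right)\right) + 1095 = \left(5798 - - \frac{48827}{3}\right) + 1095 = \left(5798 + \frac{48827}{3}\right) + 1095 = \frac{66221}{3} + 1095 = \frac{69506}{3}$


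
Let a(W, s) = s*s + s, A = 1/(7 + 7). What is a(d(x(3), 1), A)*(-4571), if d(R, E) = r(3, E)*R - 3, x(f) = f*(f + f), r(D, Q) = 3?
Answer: -9795/28 ≈ -349.82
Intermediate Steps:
x(f) = 2*f**2 (x(f) = f*(2*f) = 2*f**2)
A = 1/14 ≈ 0.071429
d(R, E) = -3 + 3*R (d(R, E) = 3*R - 3 = -3 + 3*R)
a(W, s) = s + s**2 (a(W, s) = s**2 + s = s + s**2)
a(d(x(3), 1), A)*(-4571) = ((1 + 1/14)/14)*(-4571) = ((1/14)*(15/14))*(-4571) = (15/196)*(-4571) = -9795/28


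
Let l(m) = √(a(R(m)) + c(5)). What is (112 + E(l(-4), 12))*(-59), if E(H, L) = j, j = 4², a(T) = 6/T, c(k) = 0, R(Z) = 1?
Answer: -7552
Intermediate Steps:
j = 16
l(m) = √6 (l(m) = √(6/1 + 0) = √(6*1 + 0) = √(6 + 0) = √6)
E(H, L) = 16
(112 + E(l(-4), 12))*(-59) = (112 + 16)*(-59) = 128*(-59) = -7552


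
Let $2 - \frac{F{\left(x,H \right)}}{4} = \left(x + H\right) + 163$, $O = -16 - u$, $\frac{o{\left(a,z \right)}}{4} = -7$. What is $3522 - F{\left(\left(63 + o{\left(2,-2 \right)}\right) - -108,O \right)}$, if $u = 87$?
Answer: $4326$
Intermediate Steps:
$o{\left(a,z \right)} = -28$ ($o{\left(a,z \right)} = 4 \left(-7\right) = -28$)
$O = -103$ ($O = -16 - 87 = -103$)
$F{\left(x,H \right)} = -644 - 4 H - 4 x$ ($F{\left(x,H \right)} = 8 - 4 \left(\left(x + H\right) + 163\right) = 8 - 4 \left(\left(H + x\right) + 163\right) = 8 - 4 \left(163 + H + x\right) = 8 - \left(652 + 4 H + 4 x\right) = -644 - 4 H - 4 x$)
$3522 - F{\left(\left(63 + o{\left(2,-2 \right)}\right) - -108,O \right)} = 3522 - \left(-644 - -412 - 4 \left(\left(63 - 28\right) - -108\right)\right) = 3522 - \left(-644 + 412 - 4 \left(35 + 108\right)\right) = 3522 - \left(-644 + 412 - 572\right) = 3522 - -804 = 3522 + 804 = 4326$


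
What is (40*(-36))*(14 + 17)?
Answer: -44640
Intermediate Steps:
(40*(-36))*(14 + 17) = -1440*31 = -44640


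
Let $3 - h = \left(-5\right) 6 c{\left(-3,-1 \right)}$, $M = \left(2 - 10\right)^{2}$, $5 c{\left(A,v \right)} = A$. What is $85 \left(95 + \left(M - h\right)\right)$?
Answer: $14790$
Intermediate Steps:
$c{\left(A,v \right)} = \frac{A}{5}$
$M = 64$ ($M = \left(2 - 10\right)^{2} = \left(-8\right)^{2} = 64$)
$h = -15$ ($h = 3 - \left(-5\right) 6 \cdot \frac{1}{5} \left(-3\right) = 3 - \left(-30\right) \left(- \frac{3}{5}\right) = 3 - 18 = -15$)
$85 \left(95 + \left(M - h\right)\right) = 85 \left(95 + \left(64 - -15\right)\right) = 85 \left(95 + \left(64 + 15\right)\right) = 85 \left(95 + 79\right) = 85 \cdot 174 = 14790$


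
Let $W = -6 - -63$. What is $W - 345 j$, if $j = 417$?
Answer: $-143808$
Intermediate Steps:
$W = 57$ ($W = -6 + 63 = 57$)
$W - 345 j = 57 - 143865 = -143808$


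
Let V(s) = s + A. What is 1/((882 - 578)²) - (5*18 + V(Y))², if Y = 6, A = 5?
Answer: -942735615/92416 ≈ -10201.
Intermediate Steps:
V(s) = 5 + s (V(s) = s + 5 = 5 + s)
1/((882 - 578)²) - (5*18 + V(Y))² = 1/((882 - 578)²) - (5*18 + (5 + 6))² = 1/(304²) - (90 + 11)² = 1/92416 - 1*101² = 1/92416 - 1*10201 = 1/92416 - 10201 = -942735615/92416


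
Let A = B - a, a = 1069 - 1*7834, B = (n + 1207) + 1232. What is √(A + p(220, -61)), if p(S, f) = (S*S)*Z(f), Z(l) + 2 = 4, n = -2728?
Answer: 2*√25819 ≈ 321.37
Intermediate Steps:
Z(l) = 2 (Z(l) = -2 + 4 = 2)
B = -289 (B = (-2728 + 1207) + 1232 = -1521 + 1232 = -289)
p(S, f) = 2*S² (p(S, f) = (S*S)*2 = S²*2 = 2*S²)
a = -6765 (a = 1069 - 7834 = -6765)
A = 6476 (A = -289 - 1*(-6765) = -289 + 6765 = 6476)
√(A + p(220, -61)) = √(6476 + 2*220²) = √(6476 + 2*48400) = √(6476 + 96800) = √103276 = 2*√25819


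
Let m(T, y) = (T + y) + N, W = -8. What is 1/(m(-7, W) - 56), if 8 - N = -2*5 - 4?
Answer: -1/49 ≈ -0.020408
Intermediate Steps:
N = 22 (N = 8 - (-2*5 - 4) = 8 - (-10 - 4) = 8 - 1*(-14) = 8 + 14 = 22)
m(T, y) = 22 + T + y (m(T, y) = (T + y) + 22 = 22 + T + y)
1/(m(-7, W) - 56) = 1/((22 - 7 - 8) - 56) = 1/(7 - 56) = 1/(-49) = -1/49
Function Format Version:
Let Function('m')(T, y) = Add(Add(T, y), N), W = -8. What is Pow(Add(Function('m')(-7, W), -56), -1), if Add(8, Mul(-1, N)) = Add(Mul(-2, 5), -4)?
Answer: Rational(-1, 49) ≈ -0.020408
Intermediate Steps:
N = 22 (N = Add(8, Mul(-1, Add(Mul(-2, 5), -4))) = Add(8, Mul(-1, Add(-10, -4))) = Add(8, Mul(-1, -14)) = Add(8, 14) = 22)
Function('m')(T, y) = Add(22, T, y) (Function('m')(T, y) = Add(Add(T, y), 22) = Add(22, T, y))
Pow(Add(Function('m')(-7, W), -56), -1) = Pow(Add(Add(22, -7, -8), -56), -1) = Pow(Add(7, -56), -1) = Pow(-49, -1) = Rational(-1, 49)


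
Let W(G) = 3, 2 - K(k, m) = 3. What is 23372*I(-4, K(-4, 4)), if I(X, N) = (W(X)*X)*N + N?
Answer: 257092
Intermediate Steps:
K(k, m) = -1 (K(k, m) = 2 - 1*3 = 2 - 3 = -1)
I(X, N) = N + 3*N*X (I(X, N) = (3*X)*N + N = 3*N*X + N = N + 3*N*X)
23372*I(-4, K(-4, 4)) = 23372*(-(1 + 3*(-4))) = 23372*(-(1 - 12)) = 23372*(-1*(-11)) = 23372*11 = 257092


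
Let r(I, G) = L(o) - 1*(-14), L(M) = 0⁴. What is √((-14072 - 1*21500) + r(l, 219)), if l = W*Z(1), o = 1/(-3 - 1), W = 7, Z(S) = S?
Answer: I*√35558 ≈ 188.57*I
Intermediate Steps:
o = -¼ (o = 1/(-4) = -¼ ≈ -0.25000)
l = 7 (l = 7*1 = 7)
L(M) = 0
r(I, G) = 14 (r(I, G) = 0 - 1*(-14) = 0 + 14 = 14)
√((-14072 - 1*21500) + r(l, 219)) = √((-14072 - 1*21500) + 14) = √((-14072 - 21500) + 14) = √(-35572 + 14) = √(-35558) = I*√35558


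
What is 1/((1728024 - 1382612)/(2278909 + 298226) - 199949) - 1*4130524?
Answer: -2128439276201615507/515295220703 ≈ -4.1305e+6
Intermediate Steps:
1/((1728024 - 1382612)/(2278909 + 298226) - 199949) - 1*4130524 = 1/(345412/2577135 - 199949) - 4130524 = 1/(-515295220703/2577135) - 4130524 = -2577135/515295220703 - 4130524 = -2128439276201615507/515295220703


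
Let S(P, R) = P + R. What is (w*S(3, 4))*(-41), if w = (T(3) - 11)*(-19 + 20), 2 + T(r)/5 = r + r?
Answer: -2583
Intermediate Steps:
T(r) = -10 + 10*r (T(r) = -10 + 5*(r + r) = -10 + 5*(2*r) = -10 + 10*r)
w = 9 (w = ((-10 + 10*3) - 11)*(-19 + 20) = ((-10 + 30) - 11)*1 = (20 - 11)*1 = 9*1 = 9)
(w*S(3, 4))*(-41) = (9*(3 + 4))*(-41) = (9*7)*(-41) = 63*(-41) = -2583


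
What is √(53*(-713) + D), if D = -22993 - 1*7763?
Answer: I*√68545 ≈ 261.81*I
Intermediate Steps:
D = -30756 (D = -22993 - 7763 = -30756)
√(53*(-713) + D) = √(53*(-713) - 30756) = √(-37789 - 30756) = √(-68545) = I*√68545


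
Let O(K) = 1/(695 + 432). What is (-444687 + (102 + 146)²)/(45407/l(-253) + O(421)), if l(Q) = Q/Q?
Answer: -431847241/51173690 ≈ -8.4389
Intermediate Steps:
O(K) = 1/1127
l(Q) = 1
(-444687 + (102 + 146)²)/(45407/l(-253) + O(421)) = (-444687 + (102 + 146)²)/(45407/1 + 1/1127) = (-444687 + 248²)/(45407*1 + 1/1127) = (-444687 + 61504)/(45407 + 1/1127) = -383183/51173690/1127 = -383183*1127/51173690 = -431847241/51173690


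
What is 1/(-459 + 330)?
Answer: -1/129 ≈ -0.0077519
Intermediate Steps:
1/(-459 + 330) = 1/(-129) = -1/129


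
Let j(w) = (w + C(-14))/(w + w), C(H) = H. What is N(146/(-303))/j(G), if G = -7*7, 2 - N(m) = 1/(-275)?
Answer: 7714/2475 ≈ 3.1168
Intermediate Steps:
N(m) = 551/275 (N(m) = 2 - 1/(-275) = 2 - 1*(-1/275) = 2 + 1/275 = 551/275)
G = -49
j(w) = (-14 + w)/(2*w) (j(w) = (w - 14)/(w + w) = (-14 + w)/((2*w)) = (-14 + w)*(1/(2*w)) = (-14 + w)/(2*w))
N(146/(-303))/j(G) = 551/(275*(((½)*(-14 - 49)/(-49)))) = 551/(275*(((½)*(-1/49)*(-63)))) = 551/(275*(9/14)) = (551/275)*(14/9) = 7714/2475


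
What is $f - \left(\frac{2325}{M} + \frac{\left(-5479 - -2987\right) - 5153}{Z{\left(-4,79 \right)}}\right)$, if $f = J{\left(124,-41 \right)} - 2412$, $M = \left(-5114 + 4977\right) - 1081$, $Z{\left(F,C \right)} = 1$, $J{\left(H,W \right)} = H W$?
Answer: $\frac{61269}{406} \approx 150.91$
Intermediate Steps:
$M = -1218$ ($M = -137 - 1081 = -1218$)
$f = -7496$ ($f = 124 \left(-41\right) - 2412 = -5084 - 2412 = -7496$)
$f - \left(\frac{2325}{M} + \frac{\left(-5479 - -2987\right) - 5153}{Z{\left(-4,79 \right)}}\right) = -7496 - \left(\frac{2325}{-1218} + \frac{\left(-5479 - -2987\right) - 5153}{1}\right) = -7496 - \left(2325 \left(- \frac{1}{1218}\right) + \left(\left(-5479 + 2987\right) - 5153\right) 1\right) = -7496 - \left(- \frac{775}{406} + \left(-2492 - 5153\right) 1\right) = -7496 - \left(- \frac{775}{406} - 7645\right) = -7496 - - \frac{3104645}{406} = -7496 + \frac{3104645}{406} = \frac{61269}{406}$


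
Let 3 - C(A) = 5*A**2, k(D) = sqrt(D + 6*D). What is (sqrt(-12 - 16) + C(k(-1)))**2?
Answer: 1416 + 152*I*sqrt(7) ≈ 1416.0 + 402.15*I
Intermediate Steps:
k(D) = sqrt(7)*sqrt(D) (k(D) = sqrt(7*D) = sqrt(7)*sqrt(D))
C(A) = 3 - 5*A**2
(sqrt(-12 - 16) + C(k(-1)))**2 = (sqrt(-12 - 16) + (3 - 5*(sqrt(7)*sqrt(-1))**2))**2 = (sqrt(-28) + (3 - 5*(sqrt(7)*I)**2))**2 = (2*I*sqrt(7) + (3 - 5*(I*sqrt(7))**2))**2 = (2*I*sqrt(7) + (3 - 5*(-7)))**2 = (2*I*sqrt(7) + (3 + 35))**2 = (2*I*sqrt(7) + 38)**2 = (38 + 2*I*sqrt(7))**2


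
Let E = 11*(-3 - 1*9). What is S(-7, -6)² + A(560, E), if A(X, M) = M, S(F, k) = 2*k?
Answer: 12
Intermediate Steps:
E = -132 (E = 11*(-3 - 9) = 11*(-12) = -132)
S(-7, -6)² + A(560, E) = (2*(-6))² - 132 = (-12)² - 132 = 144 - 132 = 12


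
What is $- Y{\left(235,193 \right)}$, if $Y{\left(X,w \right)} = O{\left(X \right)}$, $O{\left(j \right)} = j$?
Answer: $-235$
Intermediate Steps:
$Y{\left(X,w \right)} = X$
$- Y{\left(235,193 \right)} = \left(-1\right) 235 = -235$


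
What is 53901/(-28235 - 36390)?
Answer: -53901/64625 ≈ -0.83406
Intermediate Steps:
53901/(-28235 - 36390) = 53901/(-64625) = 53901*(-1/64625) = -53901/64625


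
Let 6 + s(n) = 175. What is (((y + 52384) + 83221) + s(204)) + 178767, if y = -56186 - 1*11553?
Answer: 246802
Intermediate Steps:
s(n) = 169 (s(n) = -6 + 175 = 169)
y = -67739 (y = -56186 - 11553 = -67739)
(((y + 52384) + 83221) + s(204)) + 178767 = (((-67739 + 52384) + 83221) + 169) + 178767 = ((-15355 + 83221) + 169) + 178767 = (67866 + 169) + 178767 = 68035 + 178767 = 246802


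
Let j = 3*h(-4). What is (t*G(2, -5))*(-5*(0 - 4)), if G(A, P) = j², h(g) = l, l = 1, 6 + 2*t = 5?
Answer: -90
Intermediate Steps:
t = -½ (t = -3 + (½)*5 = -3 + 5/2 = -½ ≈ -0.50000)
h(g) = 1
j = 3 (j = 3*1 = 3)
G(A, P) = 9 (G(A, P) = 3² = 9)
(t*G(2, -5))*(-5*(0 - 4)) = (-½*9)*(-5*(0 - 4)) = -(-45)*(-4)/2 = -9/2*20 = -90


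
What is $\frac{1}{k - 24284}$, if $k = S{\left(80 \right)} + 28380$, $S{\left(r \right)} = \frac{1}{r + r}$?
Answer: $\frac{160}{655361} \approx 0.00024414$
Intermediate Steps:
$S{\left(r \right)} = \frac{1}{2 r}$
$k = \frac{4540801}{160}$ ($k = \frac{1}{2 \cdot 80} + 28380 = \frac{1}{2} \cdot \frac{1}{80} + 28380 = \frac{1}{160} + 28380 = \frac{4540801}{160} \approx 28380.0$)
$\frac{1}{k - 24284} = \frac{1}{\frac{4540801}{160} - 24284} = \frac{1}{\frac{655361}{160}} = \frac{160}{655361}$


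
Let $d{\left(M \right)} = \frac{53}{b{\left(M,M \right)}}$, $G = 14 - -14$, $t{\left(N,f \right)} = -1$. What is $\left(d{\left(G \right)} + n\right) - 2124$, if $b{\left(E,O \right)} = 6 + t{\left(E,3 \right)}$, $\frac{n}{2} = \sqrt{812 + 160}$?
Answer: $- \frac{10567}{5} + 36 \sqrt{3} \approx -2051.0$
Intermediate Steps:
$n = 36 \sqrt{3}$ ($n = 2 \sqrt{812 + 160} = 2 \sqrt{972} = 2 \cdot 18 \sqrt{3} = 36 \sqrt{3} \approx 62.354$)
$b{\left(E,O \right)} = 5$ ($b{\left(E,O \right)} = 6 - 1 = 5$)
$G = 28$ ($G = 14 + 14 = 28$)
$d{\left(M \right)} = \frac{53}{5}$
$\left(d{\left(G \right)} + n\right) - 2124 = \left(\frac{53}{5} + 36 \sqrt{3}\right) - 2124 = - \frac{10567}{5} + 36 \sqrt{3}$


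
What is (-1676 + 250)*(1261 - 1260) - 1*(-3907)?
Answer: 2481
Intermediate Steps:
(-1676 + 250)*(1261 - 1260) - 1*(-3907) = -1426*1 + 3907 = -1426 + 3907 = 2481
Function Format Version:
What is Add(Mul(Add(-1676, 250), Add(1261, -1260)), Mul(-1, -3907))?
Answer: 2481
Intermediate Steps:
Add(Mul(Add(-1676, 250), Add(1261, -1260)), Mul(-1, -3907)) = Add(Mul(-1426, 1), 3907) = Add(-1426, 3907) = 2481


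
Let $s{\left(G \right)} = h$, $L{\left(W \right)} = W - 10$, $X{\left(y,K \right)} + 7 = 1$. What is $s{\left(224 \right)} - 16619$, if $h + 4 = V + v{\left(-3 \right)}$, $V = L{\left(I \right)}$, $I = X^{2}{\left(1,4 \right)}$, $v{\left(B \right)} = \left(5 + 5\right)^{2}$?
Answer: $-16497$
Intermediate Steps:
$X{\left(y,K \right)} = -6$ ($X{\left(y,K \right)} = -7 + 1 = -6$)
$v{\left(B \right)} = 100$ ($v{\left(B \right)} = 10^{2} = 100$)
$I = 36$ ($I = \left(-6\right)^{2} = 36$)
$L{\left(W \right)} = -10 + W$
$V = 26$ ($V = -10 + 36 = 26$)
$h = 122$ ($h = -4 + \left(26 + 100\right) = -4 + 126 = 122$)
$s{\left(G \right)} = 122$
$s{\left(224 \right)} - 16619 = 122 - 16619 = -16497$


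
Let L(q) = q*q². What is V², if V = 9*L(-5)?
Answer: 1265625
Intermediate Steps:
L(q) = q³
V = -1125 (V = 9*(-5)³ = 9*(-125) = -1125)
V² = (-1125)² = 1265625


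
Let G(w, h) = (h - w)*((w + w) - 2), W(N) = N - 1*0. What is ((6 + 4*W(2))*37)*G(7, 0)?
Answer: -43512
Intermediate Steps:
W(N) = N (W(N) = N + 0 = N)
G(w, h) = (-2 + 2*w)*(h - w) (G(w, h) = (h - w)*(2*w - 2) = (h - w)*(-2 + 2*w) = (-2 + 2*w)*(h - w))
((6 + 4*W(2))*37)*G(7, 0) = ((6 + 4*2)*37)*(-2*0 - 2*7² + 2*7 + 2*0*7) = ((6 + 8)*37)*(0 - 2*49 + 14 + 0) = (14*37)*(0 - 98 + 14 + 0) = 518*(-84) = -43512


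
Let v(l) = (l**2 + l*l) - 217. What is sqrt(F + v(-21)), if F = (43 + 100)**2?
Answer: 3*sqrt(2346) ≈ 145.31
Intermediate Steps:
v(l) = -217 + 2*l**2 (v(l) = (l**2 + l**2) - 217 = 2*l**2 - 217 = -217 + 2*l**2)
F = 20449 (F = 143**2 = 20449)
sqrt(F + v(-21)) = sqrt(20449 + (-217 + 2*(-21)**2)) = sqrt(20449 + (-217 + 2*441)) = sqrt(20449 + (-217 + 882)) = sqrt(20449 + 665) = sqrt(21114) = 3*sqrt(2346)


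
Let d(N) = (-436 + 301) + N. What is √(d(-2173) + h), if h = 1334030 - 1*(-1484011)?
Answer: √2815733 ≈ 1678.0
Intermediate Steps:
d(N) = -135 + N
h = 2818041 (h = 1334030 + 1484011 = 2818041)
√(d(-2173) + h) = √((-135 - 2173) + 2818041) = √(-2308 + 2818041) = √2815733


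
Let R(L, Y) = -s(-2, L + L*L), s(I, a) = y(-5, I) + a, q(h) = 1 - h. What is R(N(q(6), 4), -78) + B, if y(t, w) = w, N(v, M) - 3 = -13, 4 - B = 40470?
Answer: -40554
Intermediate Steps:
B = -40466 (B = 4 - 1*40470 = 4 - 40470 = -40466)
N(v, M) = -10 (N(v, M) = 3 - 13 = -10)
s(I, a) = I + a
R(L, Y) = 2 - L - L² (R(L, Y) = -(-2 + (L + L*L)) = -(-2 + (L + L²)) = -(-2 + L + L²) = 2 - L - L²)
R(N(q(6), 4), -78) + B = (2 - 1*(-10)*(1 - 10)) - 40466 = (2 - 1*(-10)*(-9)) - 40466 = (2 - 90) - 40466 = -88 - 40466 = -40554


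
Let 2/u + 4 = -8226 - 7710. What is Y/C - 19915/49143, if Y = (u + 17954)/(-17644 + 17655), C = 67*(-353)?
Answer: -4393223204977/9263380311210 ≈ -0.47426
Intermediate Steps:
u = -1/7970 (u = 2/(-4 + (-8226 - 7710)) = 2/(-4 - 15936) = 2/(-15940) = 2*(-1/15940) = -1/7970 ≈ -0.00012547)
C = -23651
Y = 13008489/7970 (Y = (-1/7970 + 17954)/(-17644 + 17655) = (143093379/7970)/11 = (143093379/7970)*(1/11) = 13008489/7970 ≈ 1632.2)
Y/C - 19915/49143 = (13008489/7970)/(-23651) - 19915/49143 = (13008489/7970)*(-1/23651) - 19915*1/49143 = -13008489/188498470 - 19915/49143 = -4393223204977/9263380311210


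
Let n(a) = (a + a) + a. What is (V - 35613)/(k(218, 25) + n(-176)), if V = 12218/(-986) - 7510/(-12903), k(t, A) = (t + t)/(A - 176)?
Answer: 503220356593/7499081667 ≈ 67.104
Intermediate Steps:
n(a) = 3*a (n(a) = 2*a + a = 3*a)
k(t, A) = 2*t/(-176 + A) (k(t, A) = (2*t)/(-176 + A) = 2*t/(-176 + A))
V = -4418941/374187 (V = 12218*(-1/986) - 7510*(-1/12903) = -6109/493 + 7510/12903 = -4418941/374187 ≈ -11.809)
(V - 35613)/(k(218, 25) + n(-176)) = (-4418941/374187 - 35613)/(2*218/(-176 + 25) + 3*(-176)) = -13330340572/(374187*(2*218/(-151) - 528)) = -13330340572/(374187*(2*218*(-1/151) - 528)) = -13330340572/(374187*(-436/151 - 528)) = -13330340572/(374187*(-80164/151)) = -13330340572/374187*(-151/80164) = 503220356593/7499081667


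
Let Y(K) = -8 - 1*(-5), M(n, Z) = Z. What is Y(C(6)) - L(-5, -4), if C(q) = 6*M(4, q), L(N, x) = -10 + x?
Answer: 11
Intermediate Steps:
C(q) = 6*q
Y(K) = -3 (Y(K) = -8 + 5 = -3)
Y(C(6)) - L(-5, -4) = -3 - (-10 - 4) = -3 - 1*(-14) = -3 + 14 = 11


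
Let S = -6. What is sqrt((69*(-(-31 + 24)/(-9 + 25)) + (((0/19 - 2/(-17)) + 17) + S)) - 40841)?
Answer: I*sqrt(188657789)/68 ≈ 201.99*I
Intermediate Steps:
sqrt((69*(-(-31 + 24)/(-9 + 25)) + (((0/19 - 2/(-17)) + 17) + S)) - 40841) = sqrt((69*(-(-31 + 24)/(-9 + 25)) + (((0/19 - 2/(-17)) + 17) - 6)) - 40841) = sqrt((69*(-(-7)/16) + (((0*(1/19) - 2*(-1/17)) + 17) - 6)) - 40841) = sqrt((69*(-(-7)/16) + (((0 + 2/17) + 17) - 6)) - 40841) = sqrt((69*(-1*(-7/16)) + ((2/17 + 17) - 6)) - 40841) = sqrt((69*(7/16) + (291/17 - 6)) - 40841) = sqrt((483/16 + 189/17) - 40841) = sqrt(11235/272 - 40841) = sqrt(-11097517/272) = I*sqrt(188657789)/68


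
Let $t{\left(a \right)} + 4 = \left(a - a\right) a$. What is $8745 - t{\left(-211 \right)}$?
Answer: $8749$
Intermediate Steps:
$t{\left(a \right)} = -4$ ($t{\left(a \right)} = -4 + \left(a - a\right) a = -4 + 0 a = -4 + 0 = -4$)
$8745 - t{\left(-211 \right)} = 8745 - -4 = 8745 + 4 = 8749$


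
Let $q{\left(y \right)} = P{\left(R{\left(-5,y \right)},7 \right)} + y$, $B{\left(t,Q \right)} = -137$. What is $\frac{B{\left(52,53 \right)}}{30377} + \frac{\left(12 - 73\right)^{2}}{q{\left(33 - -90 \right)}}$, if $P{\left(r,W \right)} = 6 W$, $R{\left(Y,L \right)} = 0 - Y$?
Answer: $\frac{113010212}{5012205} \approx 22.547$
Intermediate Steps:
$R{\left(Y,L \right)} = - Y$
$q{\left(y \right)} = 42 + y$ ($q{\left(y \right)} = 6 \cdot 7 + y = 42 + y$)
$\frac{B{\left(52,53 \right)}}{30377} + \frac{\left(12 - 73\right)^{2}}{q{\left(33 - -90 \right)}} = - \frac{137}{30377} + \frac{\left(12 - 73\right)^{2}}{42 + \left(33 - -90\right)} = \left(-137\right) \frac{1}{30377} + \frac{\left(-61\right)^{2}}{42 + \left(33 + 90\right)} = - \frac{137}{30377} + \frac{3721}{42 + 123} = - \frac{137}{30377} + \frac{3721}{165} = \frac{113010212}{5012205}$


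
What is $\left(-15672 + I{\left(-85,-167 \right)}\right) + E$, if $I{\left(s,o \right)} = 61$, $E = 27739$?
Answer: $12128$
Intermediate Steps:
$\left(-15672 + I{\left(-85,-167 \right)}\right) + E = \left(-15672 + 61\right) + 27739 = -15611 + 27739 = 12128$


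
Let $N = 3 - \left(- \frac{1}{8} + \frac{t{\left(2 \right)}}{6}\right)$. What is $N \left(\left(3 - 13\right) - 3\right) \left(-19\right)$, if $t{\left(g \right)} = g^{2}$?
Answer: $\frac{14573}{24} \approx 607.21$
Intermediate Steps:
$N = \frac{59}{24}$ ($N = 3 - \left(- \frac{1}{8} + \frac{2^{2}}{6}\right) = 3 - \left(\left(-1\right) \frac{1}{8} + 4 \cdot \frac{1}{6}\right) = 3 - \left(- \frac{1}{8} + \frac{2}{3}\right) = 3 - \frac{13}{24} = \frac{59}{24} \approx 2.4583$)
$N \left(\left(3 - 13\right) - 3\right) \left(-19\right) = \frac{59 \left(\left(3 - 13\right) - 3\right)}{24} \left(-19\right) = \frac{59 \left(-10 - 3\right)}{24} \left(-19\right) = \frac{59}{24} \left(-13\right) \left(-19\right) = \left(- \frac{767}{24}\right) \left(-19\right) = \frac{14573}{24}$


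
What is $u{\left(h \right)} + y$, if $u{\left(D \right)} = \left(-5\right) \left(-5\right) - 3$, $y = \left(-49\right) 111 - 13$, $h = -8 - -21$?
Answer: $-5430$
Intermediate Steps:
$h = 13$ ($h = -8 + 21 = 13$)
$y = -5452$ ($y = -5439 - 13 = -5452$)
$u{\left(D \right)} = 22$ ($u{\left(D \right)} = 25 - 3 = 22$)
$u{\left(h \right)} + y = 22 - 5452 = -5430$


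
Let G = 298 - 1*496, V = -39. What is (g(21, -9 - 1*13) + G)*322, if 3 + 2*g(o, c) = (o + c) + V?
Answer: -70679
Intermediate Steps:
G = -198 (G = 298 - 496 = -198)
g(o, c) = -21 + c/2 + o/2 (g(o, c) = -3/2 + ((o + c) - 39)/2 = -3/2 + ((c + o) - 39)/2 = -3/2 + (-39 + c + o)/2 = -3/2 + (-39/2 + c/2 + o/2) = -21 + c/2 + o/2)
(g(21, -9 - 1*13) + G)*322 = ((-21 + (-9 - 1*13)/2 + (½)*21) - 198)*322 = ((-21 + (-9 - 13)/2 + 21/2) - 198)*322 = ((-21 + (½)*(-22) + 21/2) - 198)*322 = ((-21 - 11 + 21/2) - 198)*322 = (-43/2 - 198)*322 = -439/2*322 = -70679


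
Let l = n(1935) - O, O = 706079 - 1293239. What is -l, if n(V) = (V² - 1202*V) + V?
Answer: -2007450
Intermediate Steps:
n(V) = V² - 1201*V
O = -587160
l = 2007450 (l = 1935*(-1201 + 1935) - 1*(-587160) = 1935*734 + 587160 = 1420290 + 587160 = 2007450)
-l = -1*2007450 = -2007450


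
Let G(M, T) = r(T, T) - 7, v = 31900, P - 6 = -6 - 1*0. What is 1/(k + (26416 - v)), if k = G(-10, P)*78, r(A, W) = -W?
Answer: -1/6030 ≈ -0.00016584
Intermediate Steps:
P = 0 (P = 6 + (-6 - 1*0) = 6 + (-6 + 0) = 6 - 6 = 0)
G(M, T) = -7 - T (G(M, T) = -T - 7 = -7 - T)
k = -546 (k = (-7 - 1*0)*78 = (-7 + 0)*78 = -7*78 = -546)
1/(k + (26416 - v)) = 1/(-546 + (26416 - 1*31900)) = 1/(-546 + (26416 - 31900)) = 1/(-546 - 5484) = 1/(-6030) = -1/6030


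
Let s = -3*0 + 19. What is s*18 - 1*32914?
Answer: -32572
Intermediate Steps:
s = 19 (s = 0 + 19 = 19)
s*18 - 1*32914 = 19*18 - 1*32914 = 342 - 32914 = -32572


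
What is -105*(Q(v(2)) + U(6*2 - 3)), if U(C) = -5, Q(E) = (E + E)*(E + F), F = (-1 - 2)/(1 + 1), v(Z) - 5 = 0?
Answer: -3150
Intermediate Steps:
v(Z) = 5 (v(Z) = 5 + 0 = 5)
F = -3/2 ≈ -1.5000
Q(E) = 2*E*(-3/2 + E) (Q(E) = (E + E)*(E - 3/2) = (2*E)*(-3/2 + E) = 2*E*(-3/2 + E))
-105*(Q(v(2)) + U(6*2 - 3)) = -105*(5*(-3 + 2*5) - 5) = -105*(5*(-3 + 10) - 5) = -105*(5*7 - 5) = -105*(35 - 5) = -105*30 = -3150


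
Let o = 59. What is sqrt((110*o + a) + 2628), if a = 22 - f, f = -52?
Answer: 2*sqrt(2298) ≈ 95.875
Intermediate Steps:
a = 74 (a = 22 - 1*(-52) = 22 + 52 = 74)
sqrt((110*o + a) + 2628) = sqrt((110*59 + 74) + 2628) = sqrt((6490 + 74) + 2628) = sqrt(6564 + 2628) = sqrt(9192) = 2*sqrt(2298)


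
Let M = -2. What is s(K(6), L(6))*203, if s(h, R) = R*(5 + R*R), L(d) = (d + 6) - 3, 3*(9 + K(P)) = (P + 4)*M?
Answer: 157122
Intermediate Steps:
K(P) = -35/3 - 2*P/3 (K(P) = -9 + ((P + 4)*(-2))/3 = -9 + ((4 + P)*(-2))/3 = -9 + (-8 - 2*P)/3 = -9 + (-8/3 - 2*P/3) = -35/3 - 2*P/3)
L(d) = 3 + d (L(d) = (6 + d) - 3 = 3 + d)
s(h, R) = R*(5 + R²)
s(K(6), L(6))*203 = ((3 + 6)*(5 + (3 + 6)²))*203 = (9*(5 + 9²))*203 = (9*(5 + 81))*203 = (9*86)*203 = 774*203 = 157122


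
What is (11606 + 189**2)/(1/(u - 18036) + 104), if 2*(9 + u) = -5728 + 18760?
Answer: 545632983/1199015 ≈ 455.07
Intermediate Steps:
u = 6507 (u = -9 + (-5728 + 18760)/2 = -9 + (1/2)*13032 = -9 + 6516 = 6507)
(11606 + 189**2)/(1/(u - 18036) + 104) = (11606 + 189**2)/(1/(6507 - 18036) + 104) = (11606 + 35721)/(1/(-11529) + 104) = 47327/(-1/11529 + 104) = 47327/(1199015/11529) = 47327*(11529/1199015) = 545632983/1199015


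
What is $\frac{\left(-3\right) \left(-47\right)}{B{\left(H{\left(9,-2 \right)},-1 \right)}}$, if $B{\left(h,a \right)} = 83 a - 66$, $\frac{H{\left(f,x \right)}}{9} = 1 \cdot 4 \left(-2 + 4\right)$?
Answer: $- \frac{141}{149} \approx -0.94631$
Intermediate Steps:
$H{\left(f,x \right)} = 72$ ($H{\left(f,x \right)} = 9 \cdot 1 \cdot 4 \left(-2 + 4\right) = 9 \cdot 4 \cdot 2 = 9 \cdot 8 = 72$)
$B{\left(h,a \right)} = -66 + 83 a$
$\frac{\left(-3\right) \left(-47\right)}{B{\left(H{\left(9,-2 \right)},-1 \right)}} = \frac{\left(-3\right) \left(-47\right)}{-66 + 83 \left(-1\right)} = \frac{141}{-66 - 83} = \frac{141}{-149} = 141 \left(- \frac{1}{149}\right) = - \frac{141}{149}$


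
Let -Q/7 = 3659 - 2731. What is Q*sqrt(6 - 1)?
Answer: -6496*sqrt(5) ≈ -14526.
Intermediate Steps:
Q = -6496 (Q = -7*(3659 - 2731) = -7*928 = -6496)
Q*sqrt(6 - 1) = -6496*sqrt(6 - 1) = -6496*sqrt(5)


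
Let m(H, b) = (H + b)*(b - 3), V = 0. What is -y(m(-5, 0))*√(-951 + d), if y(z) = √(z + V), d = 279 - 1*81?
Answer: -3*I*√1255 ≈ -106.28*I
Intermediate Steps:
d = 198 (d = 279 - 81 = 198)
m(H, b) = (-3 + b)*(H + b) (m(H, b) = (H + b)*(-3 + b) = (-3 + b)*(H + b))
y(z) = √z (y(z) = √(z + 0) = √z)
-y(m(-5, 0))*√(-951 + d) = -√(0² - 3*(-5) - 3*0 - 5*0)*√(-951 + 198) = -√(0 + 15 + 0 + 0)*√(-753) = -√15*I*√753 = -3*I*√1255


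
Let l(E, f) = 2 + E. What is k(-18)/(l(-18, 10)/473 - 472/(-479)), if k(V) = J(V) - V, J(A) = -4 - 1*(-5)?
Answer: 4304773/215592 ≈ 19.967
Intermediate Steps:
J(A) = 1 (J(A) = -4 + 5 = 1)
k(V) = 1 - V
k(-18)/(l(-18, 10)/473 - 472/(-479)) = (1 - 1*(-18))/((2 - 18)/473 - 472/(-479)) = (1 + 18)/(-16*1/473 - 472*(-1/479)) = 19/(-16/473 + 472/479) = 19/(215592/226567) = 19*(226567/215592) = 4304773/215592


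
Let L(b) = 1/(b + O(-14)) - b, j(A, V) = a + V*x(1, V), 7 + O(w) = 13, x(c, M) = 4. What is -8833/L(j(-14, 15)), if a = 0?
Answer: 582978/3959 ≈ 147.25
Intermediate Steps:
O(w) = 6 (O(w) = -7 + 13 = 6)
j(A, V) = 4*V (j(A, V) = 0 + V*4 = 0 + 4*V = 4*V)
L(b) = 1/(6 + b) - b (L(b) = 1/(b + 6) - b = 1/(6 + b) - b)
-8833/L(j(-14, 15)) = -8833*(6 + 4*15)/(1 - (4*15)² - 24*15) = -8833*(6 + 60)/(1 - 1*60² - 6*60) = -8833*66/(1 - 1*3600 - 360) = -8833*66/(1 - 3600 - 360) = -8833/((1/66)*(-3959)) = -8833/(-3959/66) = -8833*(-66/3959) = 582978/3959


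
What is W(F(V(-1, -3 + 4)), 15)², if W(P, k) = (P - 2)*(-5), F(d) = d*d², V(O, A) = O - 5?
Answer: 1188100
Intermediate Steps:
V(O, A) = -5 + O
F(d) = d³
W(P, k) = 10 - 5*P (W(P, k) = (-2 + P)*(-5) = 10 - 5*P)
W(F(V(-1, -3 + 4)), 15)² = (10 - 5*(-5 - 1)³)² = (10 - 5*(-6)³)² = (10 - 5*(-216))² = (10 + 1080)² = 1090² = 1188100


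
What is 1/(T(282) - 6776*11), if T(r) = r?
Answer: -1/74254 ≈ -1.3467e-5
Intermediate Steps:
1/(T(282) - 6776*11) = 1/(282 - 6776*11) = 1/(282 - 74536) = 1/(-74254) = -1/74254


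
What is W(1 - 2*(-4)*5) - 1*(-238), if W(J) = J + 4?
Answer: 283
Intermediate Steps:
W(J) = 4 + J
W(1 - 2*(-4)*5) - 1*(-238) = (4 + (1 - 2*(-4)*5)) - 1*(-238) = (4 + (1 + 8*5)) + 238 = (4 + (1 + 40)) + 238 = (4 + 41) + 238 = 45 + 238 = 283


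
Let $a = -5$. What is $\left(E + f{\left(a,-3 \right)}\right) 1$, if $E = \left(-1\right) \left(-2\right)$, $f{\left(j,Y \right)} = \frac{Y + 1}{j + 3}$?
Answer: $3$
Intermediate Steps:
$f{\left(j,Y \right)} = \frac{1 + Y}{3 + j}$
$E = 2$
$\left(E + f{\left(a,-3 \right)}\right) 1 = \left(2 + \frac{1 - 3}{3 - 5}\right) 1 = \left(2 + \frac{1}{-2} \left(-2\right)\right) 1 = \left(2 - -1\right) 1 = \left(2 + 1\right) 1 = 3 \cdot 1 = 3$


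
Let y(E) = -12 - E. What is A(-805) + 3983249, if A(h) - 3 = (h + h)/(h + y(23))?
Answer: 47799047/12 ≈ 3.9833e+6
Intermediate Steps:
A(h) = 3 + 2*h/(-35 + h) (A(h) = 3 + (h + h)/(h + (-12 - 1*23)) = 3 + (2*h)/(h + (-12 - 23)) = 3 + (2*h)/(h - 35) = 3 + (2*h)/(-35 + h) = 3 + 2*h/(-35 + h))
A(-805) + 3983249 = 5*(-21 - 805)/(-35 - 805) + 3983249 = 5*(-826)/(-840) + 3983249 = 5*(-1/840)*(-826) + 3983249 = 59/12 + 3983249 = 47799047/12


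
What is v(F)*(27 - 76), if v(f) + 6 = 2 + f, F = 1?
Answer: 147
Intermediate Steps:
v(f) = -4 + f (v(f) = -6 + (2 + f) = -4 + f)
v(F)*(27 - 76) = (-4 + 1)*(27 - 76) = -3*(-49) = 147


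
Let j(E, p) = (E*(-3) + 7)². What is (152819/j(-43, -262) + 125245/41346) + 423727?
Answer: 162023881673363/382367808 ≈ 4.2374e+5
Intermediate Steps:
j(E, p) = (7 - 3*E)² (j(E, p) = (-3*E + 7)² = (7 - 3*E)²)
(152819/j(-43, -262) + 125245/41346) + 423727 = (152819/((-7 + 3*(-43))²) + 125245/41346) + 423727 = (152819/((-7 - 129)²) + 125245*(1/41346)) + 423727 = (152819/((-136)²) + 125245/41346) + 423727 = (152819/18496 + 125245/41346) + 423727 = 4317492947/382367808 + 423727 = 162023881673363/382367808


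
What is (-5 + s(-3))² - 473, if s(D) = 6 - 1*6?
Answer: -448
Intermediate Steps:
s(D) = 0 (s(D) = 6 - 6 = 0)
(-5 + s(-3))² - 473 = (-5 + 0)² - 473 = (-5)² - 473 = 25 - 473 = -448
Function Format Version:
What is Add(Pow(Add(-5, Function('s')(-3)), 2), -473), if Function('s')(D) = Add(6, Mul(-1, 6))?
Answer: -448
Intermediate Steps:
Function('s')(D) = 0 (Function('s')(D) = Add(6, -6) = 0)
Add(Pow(Add(-5, Function('s')(-3)), 2), -473) = Add(Pow(Add(-5, 0), 2), -473) = Add(Pow(-5, 2), -473) = Add(25, -473) = -448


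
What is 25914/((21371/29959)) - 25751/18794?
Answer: 2084330431289/57378082 ≈ 36326.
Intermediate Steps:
25914/((21371/29959)) - 25751/18794 = 25914/((21371*(1/29959))) - 25751*1/18794 = 25914/(21371/29959) - 25751/18794 = 25914*(29959/21371) - 25751/18794 = 110908218/3053 - 25751/18794 = 2084330431289/57378082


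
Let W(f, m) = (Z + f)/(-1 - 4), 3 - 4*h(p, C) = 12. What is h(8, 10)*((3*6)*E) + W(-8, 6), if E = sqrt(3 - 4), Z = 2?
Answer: 6/5 - 81*I/2 ≈ 1.2 - 40.5*I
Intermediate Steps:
h(p, C) = -9/4 (h(p, C) = 3/4 - 1/4*12 = 3/4 - 3 = -9/4)
W(f, m) = -2/5 - f/5 (W(f, m) = (2 + f)/(-1 - 4) = (2 + f)/(-5) = (2 + f)*(-1/5) = -2/5 - f/5)
E = I (E = sqrt(-1) = I ≈ 1.0*I)
h(8, 10)*((3*6)*E) + W(-8, 6) = -9*3*6*I/4 + (-2/5 - 1/5*(-8)) = -81*I/2 + (-2/5 + 8/5) = -81*I/2 + 6/5 = 6/5 - 81*I/2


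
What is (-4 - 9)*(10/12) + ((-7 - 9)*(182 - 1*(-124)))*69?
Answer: -2027009/6 ≈ -3.3784e+5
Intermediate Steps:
(-4 - 9)*(10/12) + ((-7 - 9)*(182 - 1*(-124)))*69 = -130/12 - 16*(182 + 124)*69 = -13*⅚ - 16*306*69 = -65/6 - 4896*69 = -65/6 - 337824 = -2027009/6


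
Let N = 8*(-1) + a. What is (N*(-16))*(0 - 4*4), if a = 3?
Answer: -1280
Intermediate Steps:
N = -5 (N = 8*(-1) + 3 = -8 + 3 = -5)
(N*(-16))*(0 - 4*4) = (-5*(-16))*(0 - 4*4) = 80*(0 - 16) = 80*(-16) = -1280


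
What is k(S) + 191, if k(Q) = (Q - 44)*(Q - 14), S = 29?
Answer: -34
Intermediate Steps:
k(Q) = (-44 + Q)*(-14 + Q)
k(S) + 191 = (616 + 29² - 58*29) + 191 = (616 + 841 - 1682) + 191 = -225 + 191 = -34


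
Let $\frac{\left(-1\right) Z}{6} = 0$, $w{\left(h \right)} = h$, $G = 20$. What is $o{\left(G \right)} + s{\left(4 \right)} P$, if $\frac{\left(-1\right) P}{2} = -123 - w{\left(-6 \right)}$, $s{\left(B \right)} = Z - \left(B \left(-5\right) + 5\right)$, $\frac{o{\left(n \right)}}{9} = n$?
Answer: $3690$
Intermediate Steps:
$o{\left(n \right)} = 9 n$
$Z = 0$ ($Z = \left(-6\right) 0 = 0$)
$s{\left(B \right)} = -5 + 5 B$ ($s{\left(B \right)} = 0 - \left(B \left(-5\right) + 5\right) = 0 - \left(- 5 B + 5\right) = 0 - \left(5 - 5 B\right) = 0 + \left(-5 + 5 B\right) = -5 + 5 B$)
$P = 234$ ($P = - 2 \left(-123 - -6\right) = - 2 \left(-123 + 6\right) = \left(-2\right) \left(-117\right) = 234$)
$o{\left(G \right)} + s{\left(4 \right)} P = 9 \cdot 20 + \left(-5 + 5 \cdot 4\right) 234 = 180 + \left(-5 + 20\right) 234 = 180 + 15 \cdot 234 = 180 + 3510 = 3690$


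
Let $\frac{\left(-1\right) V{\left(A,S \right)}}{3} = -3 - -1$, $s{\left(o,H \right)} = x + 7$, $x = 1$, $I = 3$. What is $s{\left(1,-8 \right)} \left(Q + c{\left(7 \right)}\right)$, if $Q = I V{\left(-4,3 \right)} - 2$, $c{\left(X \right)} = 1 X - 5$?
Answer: $144$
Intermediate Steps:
$s{\left(o,H \right)} = 8$ ($s{\left(o,H \right)} = 1 + 7 = 8$)
$V{\left(A,S \right)} = 6$ ($V{\left(A,S \right)} = - 3 \left(-3 - -1\right) = - 3 \left(-3 + 1\right) = \left(-3\right) \left(-2\right) = 6$)
$c{\left(X \right)} = -5 + X$ ($c{\left(X \right)} = X - 5 = -5 + X$)
$Q = 16$ ($Q = 3 \cdot 6 - 2 = 18 - 2 = 16$)
$s{\left(1,-8 \right)} \left(Q + c{\left(7 \right)}\right) = 8 \left(16 + \left(-5 + 7\right)\right) = 8 \left(16 + 2\right) = 8 \cdot 18 = 144$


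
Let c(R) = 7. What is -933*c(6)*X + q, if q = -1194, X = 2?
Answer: -14256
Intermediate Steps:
-933*c(6)*X + q = -6531*2 - 1194 = -933*14 - 1194 = -13062 - 1194 = -14256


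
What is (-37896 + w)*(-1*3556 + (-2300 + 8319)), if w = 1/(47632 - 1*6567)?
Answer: -3832918725657/41065 ≈ -9.3338e+7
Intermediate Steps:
w = 1/41065 (w = 1/(47632 - 6567) = 1/41065 ≈ 2.4352e-5)
(-37896 + w)*(-1*3556 + (-2300 + 8319)) = (-37896 + 1/41065)*(-1*3556 + (-2300 + 8319)) = -1556199239*(-3556 + 6019)/41065 = -1556199239/41065*2463 = -3832918725657/41065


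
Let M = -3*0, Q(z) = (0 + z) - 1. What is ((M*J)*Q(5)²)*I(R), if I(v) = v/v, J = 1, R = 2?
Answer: 0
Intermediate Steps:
Q(z) = -1 + z (Q(z) = z - 1 = -1 + z)
I(v) = 1
M = 0
((M*J)*Q(5)²)*I(R) = ((0*1)*(-1 + 5)²)*1 = (0*4²)*1 = (0*16)*1 = 0*1 = 0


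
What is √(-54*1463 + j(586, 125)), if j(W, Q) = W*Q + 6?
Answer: 13*I*√34 ≈ 75.802*I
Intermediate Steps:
j(W, Q) = 6 + Q*W (j(W, Q) = Q*W + 6 = 6 + Q*W)
√(-54*1463 + j(586, 125)) = √(-54*1463 + (6 + 125*586)) = √(-79002 + (6 + 73250)) = √(-79002 + 73256) = √(-5746) = 13*I*√34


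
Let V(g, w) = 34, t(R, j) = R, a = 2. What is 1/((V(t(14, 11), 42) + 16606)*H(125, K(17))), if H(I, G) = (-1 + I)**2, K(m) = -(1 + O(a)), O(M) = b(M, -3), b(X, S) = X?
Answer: 1/255856640 ≈ 3.9084e-9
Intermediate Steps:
O(M) = M
K(m) = -3 (K(m) = -(1 + 2) = -1*3 = -3)
1/((V(t(14, 11), 42) + 16606)*H(125, K(17))) = 1/((34 + 16606)*((-1 + 125)**2)) = 1/(16640*(124**2)) = (1/16640)/15376 = (1/16640)*(1/15376) = 1/255856640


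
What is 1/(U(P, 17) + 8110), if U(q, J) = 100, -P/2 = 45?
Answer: 1/8210 ≈ 0.00012180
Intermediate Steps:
P = -90 (P = -2*45 = -90)
1/(U(P, 17) + 8110) = 1/(100 + 8110) = 1/8210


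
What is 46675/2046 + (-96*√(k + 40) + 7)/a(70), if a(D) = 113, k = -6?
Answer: 5288597/231198 - 96*√34/113 ≈ 17.921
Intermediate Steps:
46675/2046 + (-96*√(k + 40) + 7)/a(70) = 46675/2046 + (-96*√(-6 + 40) + 7)/113 = 46675*(1/2046) + (-96*√34 + 7)*(1/113) = 46675/2046 + (7 - 96*√34)*(1/113) = 46675/2046 + (7/113 - 96*√34/113) = 5288597/231198 - 96*√34/113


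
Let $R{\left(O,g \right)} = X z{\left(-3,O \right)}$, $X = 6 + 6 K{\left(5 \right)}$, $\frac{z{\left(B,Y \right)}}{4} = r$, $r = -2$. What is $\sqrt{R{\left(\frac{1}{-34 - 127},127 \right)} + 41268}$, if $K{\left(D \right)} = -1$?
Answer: $2 \sqrt{10317} \approx 203.15$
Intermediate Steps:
$z{\left(B,Y \right)} = -8$ ($z{\left(B,Y \right)} = 4 \left(-2\right) = -8$)
$X = 0$ ($X = 6 + 6 \left(-1\right) = 6 - 6 = 0$)
$R{\left(O,g \right)} = 0$ ($R{\left(O,g \right)} = 0 \left(-8\right) = 0$)
$\sqrt{R{\left(\frac{1}{-34 - 127},127 \right)} + 41268} = \sqrt{0 + 41268} = \sqrt{41268} = 2 \sqrt{10317}$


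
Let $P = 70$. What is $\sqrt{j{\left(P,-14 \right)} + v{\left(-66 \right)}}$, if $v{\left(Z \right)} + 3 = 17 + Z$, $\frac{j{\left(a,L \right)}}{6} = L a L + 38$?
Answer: $8 \sqrt{1289} \approx 287.22$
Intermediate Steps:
$j{\left(a,L \right)} = 228 + 6 a L^{2}$ ($j{\left(a,L \right)} = 6 \left(L a L + 38\right) = 6 \left(a L^{2} + 38\right) = 6 \left(38 + a L^{2}\right) = 228 + 6 a L^{2}$)
$v{\left(Z \right)} = 14 + Z$ ($v{\left(Z \right)} = -3 + \left(17 + Z\right) = 14 + Z$)
$\sqrt{j{\left(P,-14 \right)} + v{\left(-66 \right)}} = \sqrt{\left(228 + 6 \cdot 70 \left(-14\right)^{2}\right) + \left(14 - 66\right)} = \sqrt{\left(228 + 6 \cdot 70 \cdot 196\right) - 52} = \sqrt{\left(228 + 82320\right) - 52} = \sqrt{82548 - 52} = \sqrt{82496} = 8 \sqrt{1289}$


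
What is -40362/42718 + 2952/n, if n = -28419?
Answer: -6844899/6526897 ≈ -1.0487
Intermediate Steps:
-40362/42718 + 2952/n = -40362/42718 + 2952/(-28419) = -40362*1/42718 + 2952*(-1/28419) = -651/689 - 984/9473 = -6844899/6526897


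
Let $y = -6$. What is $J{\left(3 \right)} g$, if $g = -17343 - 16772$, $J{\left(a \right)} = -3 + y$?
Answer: $307035$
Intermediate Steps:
$J{\left(a \right)} = -9$ ($J{\left(a \right)} = -3 - 6 = -9$)
$g = -34115$ ($g = -17343 - 16772 = -34115$)
$J{\left(3 \right)} g = \left(-9\right) \left(-34115\right) = 307035$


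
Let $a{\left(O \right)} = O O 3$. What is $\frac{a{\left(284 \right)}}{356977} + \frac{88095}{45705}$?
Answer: $\frac{2833802417}{1087708919} \approx 2.6053$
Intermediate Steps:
$a{\left(O \right)} = 3 O^{2}$ ($a{\left(O \right)} = O^{2} \cdot 3 = 3 O^{2}$)
$\frac{a{\left(284 \right)}}{356977} + \frac{88095}{45705} = \frac{3 \cdot 284^{2}}{356977} + \frac{88095}{45705} = 3 \cdot 80656 \cdot \frac{1}{356977} + 88095 \cdot \frac{1}{45705} = 241968 \cdot \frac{1}{356977} + \frac{5873}{3047} = \frac{241968}{356977} + \frac{5873}{3047} = \frac{2833802417}{1087708919}$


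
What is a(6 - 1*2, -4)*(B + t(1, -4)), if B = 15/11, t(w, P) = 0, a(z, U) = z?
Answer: 60/11 ≈ 5.4545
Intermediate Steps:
B = 15/11 (B = 15*(1/11) = 15/11 ≈ 1.3636)
a(6 - 1*2, -4)*(B + t(1, -4)) = (6 - 1*2)*(15/11 + 0) = (6 - 2)*(15/11) = 4*(15/11) = 60/11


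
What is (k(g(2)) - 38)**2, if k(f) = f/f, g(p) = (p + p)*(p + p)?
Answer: 1369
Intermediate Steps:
g(p) = 4*p**2 (g(p) = (2*p)*(2*p) = 4*p**2)
k(f) = 1
(k(g(2)) - 38)**2 = (1 - 38)**2 = (-37)**2 = 1369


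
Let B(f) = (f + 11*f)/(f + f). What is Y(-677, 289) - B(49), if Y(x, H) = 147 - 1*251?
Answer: -110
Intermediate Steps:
Y(x, H) = -104 (Y(x, H) = 147 - 251 = -104)
B(f) = 6 (B(f) = (12*f)/((2*f)) = (12*f)*(1/(2*f)) = 6)
Y(-677, 289) - B(49) = -104 - 1*6 = -104 - 6 = -110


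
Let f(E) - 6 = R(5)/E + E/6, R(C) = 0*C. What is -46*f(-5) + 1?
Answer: -710/3 ≈ -236.67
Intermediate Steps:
R(C) = 0
f(E) = 6 + E/6 (f(E) = 6 + (0/E + E/6) = 6 + (0 + E*(⅙)) = 6 + (0 + E/6) = 6 + E/6)
-46*f(-5) + 1 = -46*(6 + (⅙)*(-5)) + 1 = -46*(6 - ⅚) + 1 = -46*31/6 + 1 = -713/3 + 1 = -710/3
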